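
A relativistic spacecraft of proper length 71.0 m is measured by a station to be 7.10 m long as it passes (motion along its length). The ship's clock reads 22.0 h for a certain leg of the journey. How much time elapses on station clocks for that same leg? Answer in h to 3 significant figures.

Δt ≈ 220 h

Length contraction ⇒ γ = L₀/L = 71.0/7.10 = 10.000
Time dilation: Δt = γτ₀ = 10.000 × 22.0 h = 220 h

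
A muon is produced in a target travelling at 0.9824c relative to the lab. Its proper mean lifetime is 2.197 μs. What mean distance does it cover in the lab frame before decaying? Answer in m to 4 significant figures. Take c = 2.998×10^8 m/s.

d ≈ 3464 m

γ = 1/√(1 − 0.9824²) = 5.35363
Dilated lifetime: Δt = γτ₀ = 5.35363 × 2.197 μs = 11.7619 μs
d = vΔt = 0.9824c × 11.7619 μs = 2.94524×10^8 m/s × 1.17619×10^-5 s = 3464 m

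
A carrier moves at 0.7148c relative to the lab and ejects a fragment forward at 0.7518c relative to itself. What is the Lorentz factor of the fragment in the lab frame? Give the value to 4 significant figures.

γ ≈ 3.334

u_lab = (0.7518 + 0.7148)/(1 + 0.7518×0.7148) = 1.4666/1.537387 = 0.9539565
γ = 1/√(1 − 0.9539565²) = 3.334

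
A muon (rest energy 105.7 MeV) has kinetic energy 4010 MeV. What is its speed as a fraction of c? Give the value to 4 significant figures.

β ≈ 0.9997

γ = 1 + K/(m₀c²) = 1 + 4010/105.7 = 38.9376
β = √(1 − 1/γ²) = 0.9997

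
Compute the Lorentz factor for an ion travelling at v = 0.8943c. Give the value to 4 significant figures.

γ = 1/√(1 − β²) = 1/√(1 − 0.8943²) = 1/√(0.200228) = 2.235

γ ≈ 2.235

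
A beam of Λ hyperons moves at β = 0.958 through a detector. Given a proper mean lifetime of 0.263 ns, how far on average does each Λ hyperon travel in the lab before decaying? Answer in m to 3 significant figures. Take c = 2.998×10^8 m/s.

d ≈ 0.263 m

γ = 1/√(1 − 0.958²) = 3.4871
Dilated lifetime: Δt = γτ₀ = 3.4871 × 0.263 ns = 0.91712 ns
d = vΔt = 0.958c × 0.91712 ns = 2.8721×10^8 m/s × 9.1712×10^-10 s = 0.263 m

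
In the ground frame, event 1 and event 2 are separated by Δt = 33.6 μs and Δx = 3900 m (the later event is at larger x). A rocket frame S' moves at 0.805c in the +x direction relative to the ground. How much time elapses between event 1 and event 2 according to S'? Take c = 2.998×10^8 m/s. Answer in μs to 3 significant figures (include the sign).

Δt' ≈ 39.0 μs

γ = 1/√(1 − 0.805²) = 1.6856
Δt' = γ(Δt − vΔx/c²) = 1.6856 × (33.6 μs − 0.805×3900 m / (2.998×10^8 m/s))
= 1.6856 × (23.128 μs) = 39.0 μs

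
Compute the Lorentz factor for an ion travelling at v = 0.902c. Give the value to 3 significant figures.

γ ≈ 2.32

γ = 1/√(1 − β²) = 1/√(1 − 0.902²) = 1/√(0.18640) = 2.32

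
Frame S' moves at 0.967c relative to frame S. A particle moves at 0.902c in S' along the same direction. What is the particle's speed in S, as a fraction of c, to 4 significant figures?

Relativistic velocity addition: u = (u' + v)/(1 + u'v/c²)
= (0.902 + 0.967)/(1 + 0.902×0.967) = 1.869/1.87223 = 0.9983

u ≈ 0.9983c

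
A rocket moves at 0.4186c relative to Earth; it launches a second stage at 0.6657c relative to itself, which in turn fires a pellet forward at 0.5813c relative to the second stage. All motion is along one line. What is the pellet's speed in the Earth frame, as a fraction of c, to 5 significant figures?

u ≈ 0.95737c

Compose boost 2: (0.6657 + 0.4186)/(1 + 0.6657×0.4186) = 1.0843/1.278662 = 0.8479958
Compose boost 3: (0.5813 + 0.8479958)/(1 + 0.5813×0.8479958) = 1.429296/1.492940 = 0.95737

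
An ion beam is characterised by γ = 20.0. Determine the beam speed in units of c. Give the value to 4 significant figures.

β ≈ 0.9987

β = √(1 − 1/γ²) = √(1 − 1/20.0²) = √(0.997500) = 0.9987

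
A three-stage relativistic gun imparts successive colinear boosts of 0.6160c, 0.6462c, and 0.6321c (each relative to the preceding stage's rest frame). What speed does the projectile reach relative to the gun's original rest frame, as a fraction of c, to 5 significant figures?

Compose boost 2: (0.6462 + 0.6160)/(1 + 0.6462×0.6160) = 1.2622/1.398059 = 0.9028230
Compose boost 3: (0.6321 + 0.9028230)/(1 + 0.6321×0.9028230) = 1.534923/1.570674 = 0.97724

u ≈ 0.97724c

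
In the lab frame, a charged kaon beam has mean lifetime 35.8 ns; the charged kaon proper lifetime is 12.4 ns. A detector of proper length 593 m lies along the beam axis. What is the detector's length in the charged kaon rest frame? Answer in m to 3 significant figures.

Time dilation ⇒ γ = Δt/τ₀ = 35.8/12.4 = 2.8871
Length contraction: L = L₀/γ = 593/2.8871 = 205 m

L ≈ 205 m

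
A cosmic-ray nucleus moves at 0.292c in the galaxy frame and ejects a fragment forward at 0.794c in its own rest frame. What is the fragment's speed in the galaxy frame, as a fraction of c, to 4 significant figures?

Compose boost 2: (0.794 + 0.292)/(1 + 0.794×0.292) = 1.086/1.23185 = 0.8816

u ≈ 0.8816c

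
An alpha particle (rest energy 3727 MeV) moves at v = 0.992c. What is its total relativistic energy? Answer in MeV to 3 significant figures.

E ≈ 29500 MeV

γ = 1/√(1 − 0.992²) = 7.9216
E = γm₀c² = 7.9216 × 3727 MeV = 29500 MeV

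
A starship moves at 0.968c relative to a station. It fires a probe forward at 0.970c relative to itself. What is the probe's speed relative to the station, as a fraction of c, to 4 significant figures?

u ≈ 0.9995c

Relativistic velocity addition: u = (u' + v)/(1 + u'v/c²)
= (0.970 + 0.968)/(1 + 0.970×0.968) = 1.938/1.93896 = 0.9995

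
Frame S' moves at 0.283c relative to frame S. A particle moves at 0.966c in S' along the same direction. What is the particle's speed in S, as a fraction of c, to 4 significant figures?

Relativistic velocity addition: u = (u' + v)/(1 + u'v/c²)
= (0.966 + 0.283)/(1 + 0.966×0.283) = 1.249/1.27338 = 0.9809

u ≈ 0.9809c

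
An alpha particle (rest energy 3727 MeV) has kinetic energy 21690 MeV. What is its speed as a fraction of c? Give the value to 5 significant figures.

β ≈ 0.98919

γ = 1 + K/(m₀c²) = 1 + 21690/3727 = 6.819694
β = √(1 − 1/γ²) = 0.98919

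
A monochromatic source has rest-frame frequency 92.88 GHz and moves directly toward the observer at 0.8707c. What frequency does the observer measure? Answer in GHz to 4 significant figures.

f_obs ≈ 353.3 GHz

Relativistic Doppler: f_obs = f_src √((1+β)/(1−β))
= 92.88 × √(1.87070/0.129300) = 92.88 × 3.80367 = 353.3 GHz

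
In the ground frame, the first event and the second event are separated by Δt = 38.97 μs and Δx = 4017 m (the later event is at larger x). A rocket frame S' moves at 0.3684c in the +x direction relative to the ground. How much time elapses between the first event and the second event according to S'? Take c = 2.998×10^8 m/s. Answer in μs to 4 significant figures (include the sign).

Δt' ≈ 36.61 μs

γ = 1/√(1 − 0.3684²) = 1.07565
Δt' = γ(Δt − vΔx/c²) = 1.07565 × (38.97 μs − 0.3684×4017 m / (2.998×10^8 m/s))
= 1.07565 × (34.0338 μs) = 36.61 μs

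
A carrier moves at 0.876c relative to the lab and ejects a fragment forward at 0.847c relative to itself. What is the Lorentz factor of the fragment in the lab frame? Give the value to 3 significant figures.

γ ≈ 6.79

u_lab = (0.847 + 0.876)/(1 + 0.847×0.876) = 1.723/1.74197 = 0.989109
γ = 1/√(1 − 0.989109²) = 6.79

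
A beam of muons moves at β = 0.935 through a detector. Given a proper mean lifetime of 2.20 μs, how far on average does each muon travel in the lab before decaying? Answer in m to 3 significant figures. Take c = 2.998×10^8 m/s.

d ≈ 1740 m

γ = 1/√(1 − 0.935²) = 2.8197
Dilated lifetime: Δt = γτ₀ = 2.8197 × 2.20 μs = 6.2033 μs
d = vΔt = 0.935c × 6.2033 μs = 2.8031×10^8 m/s × 6.2033×10^-6 s = 1740 m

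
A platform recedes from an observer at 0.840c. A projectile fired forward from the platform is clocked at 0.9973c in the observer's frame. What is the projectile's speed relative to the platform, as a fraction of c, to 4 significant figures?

u' ≈ 0.9694c

Inverse velocity addition: u' = (u − v)/(1 − uv/c²)
= (0.9973 − 0.840)/(1 − 0.9973×0.840) = 0.1573/0.162268 = 0.9694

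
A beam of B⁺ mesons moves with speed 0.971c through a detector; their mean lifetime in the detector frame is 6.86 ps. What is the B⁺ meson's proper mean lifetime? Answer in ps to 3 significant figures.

τ₀ ≈ 1.64 ps

γ = 1/√(1 − 0.971²) = 4.1827
Proper time: τ₀ = Δt/γ = 6.86/4.1827 = 1.64 ps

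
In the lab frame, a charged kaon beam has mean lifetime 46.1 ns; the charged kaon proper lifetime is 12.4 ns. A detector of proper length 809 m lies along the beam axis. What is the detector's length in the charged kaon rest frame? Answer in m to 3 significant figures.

Time dilation ⇒ γ = Δt/τ₀ = 46.1/12.4 = 3.7177
Length contraction: L = L₀/γ = 809/3.7177 = 218 m

L ≈ 218 m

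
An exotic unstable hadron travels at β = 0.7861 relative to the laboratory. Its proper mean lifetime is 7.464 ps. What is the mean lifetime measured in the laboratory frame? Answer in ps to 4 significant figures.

γ = 1/√(1 − 0.7861²) = 1.61786
Time dilation: Δt = γτ₀ = 1.61786 × 7.464 ps = 12.08 ps

Δt ≈ 12.08 ps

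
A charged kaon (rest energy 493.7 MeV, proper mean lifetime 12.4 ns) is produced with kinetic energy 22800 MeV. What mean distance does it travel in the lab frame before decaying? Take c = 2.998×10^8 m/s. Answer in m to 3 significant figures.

γ = 1 + K/(m₀c²) = 1 + 22800/493.7 = 47.182
β = √(1 − 1/γ²) = 0.99978
Dilated lifetime: γτ₀ = 47.182 × 12.4 ns = 585.06 ns
d = βc·γτ₀ = 0.99978 × (2.998×10^8 m/s) × 5.8506×10^-7 s = 175 m

d ≈ 175 m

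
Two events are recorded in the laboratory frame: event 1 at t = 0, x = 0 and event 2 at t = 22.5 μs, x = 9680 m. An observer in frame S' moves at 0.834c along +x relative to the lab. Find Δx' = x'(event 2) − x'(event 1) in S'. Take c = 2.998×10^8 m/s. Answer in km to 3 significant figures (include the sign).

Δx' ≈ 7.35 km

γ = 1/√(1 − 0.834²) = 1.8124
Δx' = γ(Δx − vΔt) = 1.8124 × (9680 m − 0.834×(2.998×10^8 m/s)×22.5×10^-6 s)
= 1.8124 × (4054.3 m) = 7.35 km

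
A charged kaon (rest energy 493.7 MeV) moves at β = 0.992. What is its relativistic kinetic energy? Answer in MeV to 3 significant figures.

γ = 1/√(1 − 0.992²) = 7.9216
K = (γ − 1)m₀c² = (7.9216 − 1) × 493.7 MeV = 6.9216 × 493.7 MeV = 3420 MeV

K ≈ 3420 MeV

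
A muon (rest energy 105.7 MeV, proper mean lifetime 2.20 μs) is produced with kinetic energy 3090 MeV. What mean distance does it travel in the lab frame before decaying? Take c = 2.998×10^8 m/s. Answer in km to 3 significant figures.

γ = 1 + K/(m₀c²) = 1 + 3090/105.7 = 30.234
β = √(1 − 1/γ²) = 0.99945
Dilated lifetime: γτ₀ = 30.234 × 2.20 μs = 66.514 μs
d = βc·γτ₀ = 0.99945 × (2.998×10^8 m/s) × 6.6514×10^-5 s = 19.9 km

d ≈ 19.9 km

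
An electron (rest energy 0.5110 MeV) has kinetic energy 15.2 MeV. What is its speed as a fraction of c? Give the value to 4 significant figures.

γ = 1 + K/(m₀c²) = 1 + 15.2/0.5110 = 30.7456
β = √(1 − 1/γ²) = 0.9995

β ≈ 0.9995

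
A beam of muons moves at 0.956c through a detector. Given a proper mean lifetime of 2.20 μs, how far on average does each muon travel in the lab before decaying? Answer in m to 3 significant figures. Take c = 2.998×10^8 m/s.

γ = 1/√(1 − 0.956²) = 3.4087
Dilated lifetime: Δt = γτ₀ = 3.4087 × 2.20 μs = 7.4991 μs
d = vΔt = 0.956c × 7.4991 μs = 2.8661×10^8 m/s × 7.4991×10^-6 s = 2150 m

d ≈ 2150 m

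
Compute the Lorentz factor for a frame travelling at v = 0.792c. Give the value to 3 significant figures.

γ ≈ 1.64

γ = 1/√(1 − β²) = 1/√(1 − 0.792²) = 1/√(0.37274) = 1.64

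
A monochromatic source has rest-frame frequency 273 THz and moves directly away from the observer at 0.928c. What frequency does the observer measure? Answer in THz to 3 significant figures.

Relativistic Doppler: f_obs = f_src √((1−β)/(1+β))
= 273 × √(0.072000/1.9280) = 273 × 0.19325 = 52.8 THz

f_obs ≈ 52.8 THz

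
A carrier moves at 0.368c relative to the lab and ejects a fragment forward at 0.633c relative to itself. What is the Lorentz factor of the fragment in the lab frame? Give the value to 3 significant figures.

γ ≈ 1.71

u_lab = (0.633 + 0.368)/(1 + 0.633×0.368) = 1.001/1.23294 = 0.811878
γ = 1/√(1 − 0.811878²) = 1.71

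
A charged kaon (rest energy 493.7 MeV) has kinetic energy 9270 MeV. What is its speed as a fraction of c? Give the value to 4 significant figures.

γ = 1 + K/(m₀c²) = 1 + 9270/493.7 = 19.7766
β = √(1 − 1/γ²) = 0.9987

β ≈ 0.9987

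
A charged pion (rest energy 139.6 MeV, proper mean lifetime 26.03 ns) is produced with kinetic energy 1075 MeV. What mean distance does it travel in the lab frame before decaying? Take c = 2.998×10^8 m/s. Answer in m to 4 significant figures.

d ≈ 67.45 m

γ = 1 + K/(m₀c²) = 1 + 1075/139.6 = 8.70057
β = √(1 − 1/γ²) = 0.993373
Dilated lifetime: γτ₀ = 8.70057 × 26.03 ns = 226.476 ns
d = βc·γτ₀ = 0.993373 × (2.998×10^8 m/s) × 2.26476×10^-7 s = 67.45 m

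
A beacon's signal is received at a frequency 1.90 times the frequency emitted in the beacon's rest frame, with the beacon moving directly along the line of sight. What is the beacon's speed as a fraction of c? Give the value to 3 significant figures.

f_obs/f_src = √((1+β)/(1−β)) = 1.90  ⇒  (1+β)/(1−β) = 3.6100
β = |1 − D²|/(1 + D²) = |1 − 3.6100|/(1 + 3.6100) = 0.566

β ≈ 0.566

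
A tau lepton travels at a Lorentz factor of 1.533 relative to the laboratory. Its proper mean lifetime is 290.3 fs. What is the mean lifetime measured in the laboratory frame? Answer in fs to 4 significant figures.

Δt ≈ 445.0 fs

γ = 1.533 (given)
Time dilation: Δt = γτ₀ = 1.533 × 290.3 fs = 445.0 fs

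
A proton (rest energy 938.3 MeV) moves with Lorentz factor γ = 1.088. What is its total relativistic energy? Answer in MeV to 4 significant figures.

E ≈ 1021 MeV

γ = 1.088 (given)
E = γm₀c² = 1.088 × 938.3 MeV = 1021 MeV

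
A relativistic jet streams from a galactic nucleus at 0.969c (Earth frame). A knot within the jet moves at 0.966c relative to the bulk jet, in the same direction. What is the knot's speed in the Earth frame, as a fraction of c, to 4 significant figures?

Relativistic velocity addition: u = (u' + v)/(1 + u'v/c²)
= (0.966 + 0.969)/(1 + 0.966×0.969) = 1.935/1.93605 = 0.9995

u ≈ 0.9995c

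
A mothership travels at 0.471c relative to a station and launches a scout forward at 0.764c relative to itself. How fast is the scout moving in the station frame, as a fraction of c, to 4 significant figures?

u ≈ 0.9082c

Compose boost 2: (0.764 + 0.471)/(1 + 0.764×0.471) = 1.235/1.35984 = 0.9082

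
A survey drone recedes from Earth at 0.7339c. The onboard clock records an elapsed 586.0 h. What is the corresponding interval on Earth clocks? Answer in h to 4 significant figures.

γ = 1/√(1 − 0.7339²) = 1.47220
Time dilation: Δt = γτ₀ = 1.47220 × 586.0 h = 862.7 h

Δt ≈ 862.7 h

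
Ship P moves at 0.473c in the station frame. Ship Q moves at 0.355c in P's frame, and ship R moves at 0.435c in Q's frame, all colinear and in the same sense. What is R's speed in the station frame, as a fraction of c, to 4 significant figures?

u ≈ 0.8743c

Compose boost 2: (0.355 + 0.473)/(1 + 0.355×0.473) = 0.8280/1.16792 = 0.708956
Compose boost 3: (0.435 + 0.708956)/(1 + 0.435×0.708956) = 1.14396/1.30840 = 0.8743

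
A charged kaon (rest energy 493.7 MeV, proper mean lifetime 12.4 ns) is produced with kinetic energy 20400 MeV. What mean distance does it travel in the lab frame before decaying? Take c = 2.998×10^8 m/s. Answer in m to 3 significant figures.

d ≈ 157 m

γ = 1 + K/(m₀c²) = 1 + 20400/493.7 = 42.321
β = √(1 − 1/γ²) = 0.99972
Dilated lifetime: γτ₀ = 42.321 × 12.4 ns = 524.78 ns
d = βc·γτ₀ = 0.99972 × (2.998×10^8 m/s) × 5.2478×10^-7 s = 157 m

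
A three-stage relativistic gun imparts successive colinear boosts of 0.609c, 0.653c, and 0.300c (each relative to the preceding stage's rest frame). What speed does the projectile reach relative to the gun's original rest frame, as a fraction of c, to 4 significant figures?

Compose boost 2: (0.653 + 0.609)/(1 + 0.653×0.609) = 1.262/1.39768 = 0.902927
Compose boost 3: (0.300 + 0.902927)/(1 + 0.300×0.902927) = 1.20293/1.27088 = 0.9465

u ≈ 0.9465c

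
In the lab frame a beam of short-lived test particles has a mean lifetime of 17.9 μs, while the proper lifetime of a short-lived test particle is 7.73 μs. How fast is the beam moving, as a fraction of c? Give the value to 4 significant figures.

γ = Δt/τ₀ = 17.9/7.73 = 2.31565
β = √(1 − 1/γ²) = √(1 − 1/2.31565²) = 0.9019

β ≈ 0.9019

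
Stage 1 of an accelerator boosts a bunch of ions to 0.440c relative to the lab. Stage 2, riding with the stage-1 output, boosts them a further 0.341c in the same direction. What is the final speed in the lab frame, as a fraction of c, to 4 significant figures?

u ≈ 0.6791c

Compose boost 2: (0.341 + 0.440)/(1 + 0.341×0.440) = 0.7810/1.15004 = 0.6791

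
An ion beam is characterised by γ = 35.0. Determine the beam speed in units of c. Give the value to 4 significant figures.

β = √(1 − 1/γ²) = √(1 − 1/35.0²) = √(0.999184) = 0.9996

β ≈ 0.9996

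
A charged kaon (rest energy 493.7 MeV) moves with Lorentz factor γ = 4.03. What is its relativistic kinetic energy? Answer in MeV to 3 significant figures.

γ = 4.03 (given)
K = (γ − 1)m₀c² = (4.03 − 1) × 493.7 MeV = 3.0300 × 493.7 MeV = 1500 MeV

K ≈ 1500 MeV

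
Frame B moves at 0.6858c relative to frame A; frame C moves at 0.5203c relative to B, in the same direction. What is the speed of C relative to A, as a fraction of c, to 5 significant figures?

u ≈ 0.88892c

Compose boost 2: (0.5203 + 0.6858)/(1 + 0.5203×0.6858) = 1.2061/1.356822 = 0.88892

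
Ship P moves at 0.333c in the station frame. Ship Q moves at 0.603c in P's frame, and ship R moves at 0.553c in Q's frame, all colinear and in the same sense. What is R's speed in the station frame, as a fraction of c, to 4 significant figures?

u ≈ 0.9311c

Compose boost 2: (0.603 + 0.333)/(1 + 0.603×0.333) = 0.9360/1.20080 = 0.779481
Compose boost 3: (0.553 + 0.779481)/(1 + 0.553×0.779481) = 1.33248/1.43105 = 0.9311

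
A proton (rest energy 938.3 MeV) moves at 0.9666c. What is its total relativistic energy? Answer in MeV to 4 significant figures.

γ = 1/√(1 − 0.9666²) = 3.90183
E = γm₀c² = 3.90183 × 938.3 MeV = 3661 MeV

E ≈ 3661 MeV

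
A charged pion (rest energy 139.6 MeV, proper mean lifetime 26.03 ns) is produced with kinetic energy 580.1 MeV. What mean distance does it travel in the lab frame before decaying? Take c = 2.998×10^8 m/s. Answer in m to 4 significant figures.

γ = 1 + K/(m₀c²) = 1 + 580.1/139.6 = 5.15544
β = √(1 − 1/γ²) = 0.981008
Dilated lifetime: γτ₀ = 5.15544 × 26.03 ns = 134.196 ns
d = βc·γτ₀ = 0.981008 × (2.998×10^8 m/s) × 1.34196×10^-7 s = 39.47 m

d ≈ 39.47 m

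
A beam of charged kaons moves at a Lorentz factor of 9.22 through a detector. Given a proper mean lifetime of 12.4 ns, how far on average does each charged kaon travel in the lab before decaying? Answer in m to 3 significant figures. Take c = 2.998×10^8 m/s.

d ≈ 34.1 m

β = √(1 − 1/γ²) = √(1 − 1/9.22²) = 0.99410
Dilated lifetime: Δt = γτ₀ = 9.22 × 12.4 ns = 114.33 ns
d = vΔt = 0.99410c × 114.33 ns = 2.9803×10^8 m/s × 1.1433×10^-7 s = 34.1 m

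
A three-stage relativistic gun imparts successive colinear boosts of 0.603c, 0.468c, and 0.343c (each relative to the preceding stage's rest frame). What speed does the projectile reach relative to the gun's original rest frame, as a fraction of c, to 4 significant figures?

Compose boost 2: (0.468 + 0.603)/(1 + 0.468×0.603) = 1.071/1.28220 = 0.835281
Compose boost 3: (0.343 + 0.835281)/(1 + 0.343×0.835281) = 1.17828/1.28650 = 0.9159

u ≈ 0.9159c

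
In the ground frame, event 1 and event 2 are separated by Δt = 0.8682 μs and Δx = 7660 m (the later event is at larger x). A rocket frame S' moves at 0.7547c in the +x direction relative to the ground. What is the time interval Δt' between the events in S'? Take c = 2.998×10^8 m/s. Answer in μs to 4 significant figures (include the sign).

Δt' ≈ -28.07 μs

γ = 1/√(1 − 0.7547²) = 1.52423
Δt' = γ(Δt − vΔx/c²) = 1.52423 × (0.8682 μs − 0.7547×7660 m / (2.998×10^8 m/s))
= 1.52423 × (-18.4147 μs) = -28.07 μs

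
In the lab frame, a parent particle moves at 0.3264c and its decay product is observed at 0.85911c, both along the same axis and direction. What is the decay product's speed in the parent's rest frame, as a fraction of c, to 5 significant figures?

u' ≈ 0.74030c

Inverse velocity addition: u' = (u − v)/(1 − uv/c²)
= (0.85911 − 0.3264)/(1 − 0.85911×0.3264) = 0.53271/0.7195865 = 0.74030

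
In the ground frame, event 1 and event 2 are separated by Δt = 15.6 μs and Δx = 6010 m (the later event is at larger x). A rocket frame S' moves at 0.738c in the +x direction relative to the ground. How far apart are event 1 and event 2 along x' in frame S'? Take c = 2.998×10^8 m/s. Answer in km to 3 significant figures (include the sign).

Δx' ≈ 3.79 km

γ = 1/√(1 − 0.738²) = 1.4819
Δx' = γ(Δx − vΔt) = 1.4819 × (6010 m − 0.738×(2.998×10^8 m/s)×15.6×10^-6 s)
= 1.4819 × (2558.5 m) = 3.79 km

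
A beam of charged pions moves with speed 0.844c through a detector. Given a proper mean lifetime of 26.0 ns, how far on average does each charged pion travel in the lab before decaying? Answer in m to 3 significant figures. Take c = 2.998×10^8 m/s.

d ≈ 12.3 m

γ = 1/√(1 − 0.844²) = 1.8645
Dilated lifetime: Δt = γτ₀ = 1.8645 × 26.0 ns = 48.476 ns
d = vΔt = 0.844c × 48.476 ns = 2.5303×10^8 m/s × 4.8476×10^-8 s = 12.3 m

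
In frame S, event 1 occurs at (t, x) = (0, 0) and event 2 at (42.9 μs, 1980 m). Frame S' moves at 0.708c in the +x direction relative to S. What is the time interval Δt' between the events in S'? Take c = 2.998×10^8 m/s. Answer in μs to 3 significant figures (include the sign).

γ = 1/√(1 − 0.708²) = 1.4160
Δt' = γ(Δt − vΔx/c²) = 1.4160 × (42.9 μs − 0.708×1980 m / (2.998×10^8 m/s))
= 1.4160 × (38.224 μs) = 54.1 μs

Δt' ≈ 54.1 μs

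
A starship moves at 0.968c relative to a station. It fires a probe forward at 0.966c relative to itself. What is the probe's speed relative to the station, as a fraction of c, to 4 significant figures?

u ≈ 0.9994c

Relativistic velocity addition: u = (u' + v)/(1 + u'v/c²)
= (0.966 + 0.968)/(1 + 0.966×0.968) = 1.934/1.93509 = 0.9994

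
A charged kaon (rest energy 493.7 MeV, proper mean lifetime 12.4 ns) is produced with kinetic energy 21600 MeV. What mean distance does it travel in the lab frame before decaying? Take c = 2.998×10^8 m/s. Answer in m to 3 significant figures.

γ = 1 + K/(m₀c²) = 1 + 21600/493.7 = 44.751
β = √(1 − 1/γ²) = 0.99975
Dilated lifetime: γτ₀ = 44.751 × 12.4 ns = 554.92 ns
d = βc·γτ₀ = 0.99975 × (2.998×10^8 m/s) × 5.5492×10^-7 s = 166 m

d ≈ 166 m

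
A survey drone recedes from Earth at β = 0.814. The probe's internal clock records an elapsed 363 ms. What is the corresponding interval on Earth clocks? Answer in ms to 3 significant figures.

Δt ≈ 625 ms

γ = 1/√(1 − 0.814²) = 1.7216
Time dilation: Δt = γτ₀ = 1.7216 × 363 ms = 625 ms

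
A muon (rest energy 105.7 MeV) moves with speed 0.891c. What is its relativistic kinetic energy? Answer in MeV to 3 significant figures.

γ = 1/√(1 − 0.891²) = 2.2026
K = (γ − 1)m₀c² = (2.2026 − 1) × 105.7 MeV = 1.2026 × 105.7 MeV = 127 MeV

K ≈ 127 MeV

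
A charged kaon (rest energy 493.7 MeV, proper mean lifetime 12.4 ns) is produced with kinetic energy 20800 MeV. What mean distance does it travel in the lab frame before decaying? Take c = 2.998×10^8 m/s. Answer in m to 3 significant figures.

d ≈ 160 m

γ = 1 + K/(m₀c²) = 1 + 20800/493.7 = 43.131
β = √(1 − 1/γ²) = 0.99973
Dilated lifetime: γτ₀ = 43.131 × 12.4 ns = 534.82 ns
d = βc·γτ₀ = 0.99973 × (2.998×10^8 m/s) × 5.3482×10^-7 s = 160 m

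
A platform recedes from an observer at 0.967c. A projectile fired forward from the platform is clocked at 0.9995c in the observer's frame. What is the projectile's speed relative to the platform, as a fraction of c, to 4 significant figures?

Inverse velocity addition: u' = (u − v)/(1 − uv/c²)
= (0.9995 − 0.967)/(1 − 0.9995×0.967) = 0.03250/0.0334835 = 0.9706

u' ≈ 0.9706c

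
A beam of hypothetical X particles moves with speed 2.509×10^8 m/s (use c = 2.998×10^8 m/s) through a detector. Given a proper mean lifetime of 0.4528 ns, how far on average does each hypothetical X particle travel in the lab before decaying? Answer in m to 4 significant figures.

β = v/c = 2.509×10^8 / 2.998×10^8 = 0.836891
γ = 1/√(1 − 0.836891²) = 1.82692
Dilated lifetime: Δt = γτ₀ = 1.82692 × 0.4528 ns = 0.827230 ns
d = vΔt = 0.836891c × 0.827230 ns = 2.50900×10^8 m/s × 8.27230×10^-10 s = 0.2076 m

d ≈ 0.2076 m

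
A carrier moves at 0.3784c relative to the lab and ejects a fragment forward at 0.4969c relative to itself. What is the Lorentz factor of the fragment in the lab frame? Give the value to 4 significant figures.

γ ≈ 1.479

u_lab = (0.4969 + 0.3784)/(1 + 0.4969×0.3784) = 0.87530/1.188027 = 0.7367678
γ = 1/√(1 − 0.7367678²) = 1.479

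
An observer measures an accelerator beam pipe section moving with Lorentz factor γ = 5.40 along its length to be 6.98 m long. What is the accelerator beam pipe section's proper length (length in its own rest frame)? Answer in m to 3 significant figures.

L₀ ≈ 37.7 m

γ = 5.40 (given)
L₀ = γL = 5.40 × 6.98 = 37.7 m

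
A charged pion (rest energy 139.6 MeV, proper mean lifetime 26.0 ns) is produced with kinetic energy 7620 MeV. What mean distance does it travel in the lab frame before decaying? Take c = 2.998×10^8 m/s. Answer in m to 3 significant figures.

d ≈ 433 m

γ = 1 + K/(m₀c²) = 1 + 7620/139.6 = 55.585
β = √(1 − 1/γ²) = 0.99984
Dilated lifetime: γτ₀ = 55.585 × 26.0 ns = 1445.2 ns
d = βc·γτ₀ = 0.99984 × (2.998×10^8 m/s) × 1.4452×10^-6 s = 433 m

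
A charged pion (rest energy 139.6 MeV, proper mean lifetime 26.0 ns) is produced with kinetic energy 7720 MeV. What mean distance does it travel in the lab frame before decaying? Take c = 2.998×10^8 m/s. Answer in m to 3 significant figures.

d ≈ 439 m

γ = 1 + K/(m₀c²) = 1 + 7720/139.6 = 56.301
β = √(1 − 1/γ²) = 0.99984
Dilated lifetime: γτ₀ = 56.301 × 26.0 ns = 1463.8 ns
d = βc·γτ₀ = 0.99984 × (2.998×10^8 m/s) × 1.4638×10^-6 s = 439 m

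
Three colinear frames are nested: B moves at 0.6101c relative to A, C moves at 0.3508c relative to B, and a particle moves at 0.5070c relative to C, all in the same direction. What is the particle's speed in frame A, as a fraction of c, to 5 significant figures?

u ≈ 0.92665c

Compose boost 2: (0.3508 + 0.6101)/(1 + 0.3508×0.6101) = 0.96090/1.214023 = 0.7915006
Compose boost 3: (0.5070 + 0.7915006)/(1 + 0.5070×0.7915006) = 1.298501/1.401291 = 0.92665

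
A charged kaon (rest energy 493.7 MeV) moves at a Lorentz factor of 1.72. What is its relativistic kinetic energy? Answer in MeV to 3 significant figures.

γ = 1.72 (given)
K = (γ − 1)m₀c² = (1.72 − 1) × 493.7 MeV = 0.72000 × 493.7 MeV = 355 MeV

K ≈ 355 MeV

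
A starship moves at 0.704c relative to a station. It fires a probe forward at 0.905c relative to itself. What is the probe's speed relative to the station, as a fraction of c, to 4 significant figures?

u ≈ 0.9828c

Relativistic velocity addition: u = (u' + v)/(1 + u'v/c²)
= (0.905 + 0.704)/(1 + 0.905×0.704) = 1.609/1.63712 = 0.9828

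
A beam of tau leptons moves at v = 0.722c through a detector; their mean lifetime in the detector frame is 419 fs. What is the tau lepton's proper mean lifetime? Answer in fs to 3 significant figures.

γ = 1/√(1 − 0.722²) = 1.4453
Proper time: τ₀ = Δt/γ = 419/1.4453 = 290 fs

τ₀ ≈ 290 fs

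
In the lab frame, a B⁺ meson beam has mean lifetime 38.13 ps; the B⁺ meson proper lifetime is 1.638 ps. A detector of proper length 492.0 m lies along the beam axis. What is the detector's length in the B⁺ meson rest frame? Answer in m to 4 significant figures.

Time dilation ⇒ γ = Δt/τ₀ = 38.13/1.638 = 23.2784
Length contraction: L = L₀/γ = 492.0/23.2784 = 21.14 m

L ≈ 21.14 m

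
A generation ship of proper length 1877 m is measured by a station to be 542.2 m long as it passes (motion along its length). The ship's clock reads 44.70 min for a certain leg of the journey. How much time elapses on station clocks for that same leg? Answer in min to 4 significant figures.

Length contraction ⇒ γ = L₀/L = 1877/542.2 = 3.46182
Time dilation: Δt = γτ₀ = 3.46182 × 44.70 min = 154.7 min

Δt ≈ 154.7 min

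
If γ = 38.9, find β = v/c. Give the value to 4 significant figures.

β ≈ 0.9997

β = √(1 − 1/γ²) = √(1 − 1/38.9²) = √(0.999339) = 0.9997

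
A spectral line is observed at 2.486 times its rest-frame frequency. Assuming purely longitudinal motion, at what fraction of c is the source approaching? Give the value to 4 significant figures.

β ≈ 0.7215

f_obs/f_src = √((1+β)/(1−β)) = 2.486  ⇒  (1+β)/(1−β) = 6.18020
β = |1 − D²|/(1 + D²) = |1 − 6.18020|/(1 + 6.18020) = 0.7215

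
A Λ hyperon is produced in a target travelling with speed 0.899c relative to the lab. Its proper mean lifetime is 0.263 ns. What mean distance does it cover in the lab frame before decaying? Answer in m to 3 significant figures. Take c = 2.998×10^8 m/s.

γ = 1/√(1 − 0.899²) = 2.2834
Dilated lifetime: Δt = γτ₀ = 2.2834 × 0.263 ns = 0.60053 ns
d = vΔt = 0.899c × 0.60053 ns = 2.6952×10^8 m/s × 6.0053×10^-10 s = 0.162 m

d ≈ 0.162 m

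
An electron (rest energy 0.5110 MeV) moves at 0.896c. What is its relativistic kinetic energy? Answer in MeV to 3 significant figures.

γ = 1/√(1 − 0.896²) = 2.2520
K = (γ − 1)m₀c² = (2.2520 − 1) × 0.5110 MeV = 1.2520 × 0.5110 MeV = 0.640 MeV

K ≈ 0.640 MeV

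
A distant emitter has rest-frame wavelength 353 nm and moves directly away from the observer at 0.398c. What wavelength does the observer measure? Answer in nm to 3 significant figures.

λ_obs ≈ 538 nm

Relativistic Doppler: λ_obs = λ_src √((1+β)/(1−β))
= 353 × √(1.3980/0.60200) = 353 × 1.5239 = 538 nm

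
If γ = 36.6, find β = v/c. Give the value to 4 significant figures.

β = √(1 − 1/γ²) = √(1 − 1/36.6²) = √(0.999253) = 0.9996

β ≈ 0.9996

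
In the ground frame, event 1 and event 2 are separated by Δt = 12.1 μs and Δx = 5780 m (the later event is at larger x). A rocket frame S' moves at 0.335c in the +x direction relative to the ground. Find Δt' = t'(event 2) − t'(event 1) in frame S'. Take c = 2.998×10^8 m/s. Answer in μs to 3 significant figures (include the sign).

γ = 1/√(1 − 0.335²) = 1.0613
Δt' = γ(Δt − vΔx/c²) = 1.0613 × (12.1 μs − 0.335×5780 m / (2.998×10^8 m/s))
= 1.0613 × (5.6414 μs) = 5.99 μs

Δt' ≈ 5.99 μs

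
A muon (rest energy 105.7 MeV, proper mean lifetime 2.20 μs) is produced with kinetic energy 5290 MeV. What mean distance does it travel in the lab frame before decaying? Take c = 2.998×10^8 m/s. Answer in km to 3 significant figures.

γ = 1 + K/(m₀c²) = 1 + 5290/105.7 = 51.047
β = √(1 − 1/γ²) = 0.99981
Dilated lifetime: γτ₀ = 51.047 × 2.20 μs = 112.30 μs
d = βc·γτ₀ = 0.99981 × (2.998×10^8 m/s) × 0.00011230 s = 33.7 km

d ≈ 33.7 km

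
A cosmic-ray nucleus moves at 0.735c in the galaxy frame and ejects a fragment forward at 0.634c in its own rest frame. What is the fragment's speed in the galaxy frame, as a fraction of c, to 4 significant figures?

Compose boost 2: (0.634 + 0.735)/(1 + 0.634×0.735) = 1.369/1.46599 = 0.9338

u ≈ 0.9338c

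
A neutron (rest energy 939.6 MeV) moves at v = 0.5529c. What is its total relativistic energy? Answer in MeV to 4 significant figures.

E ≈ 1128 MeV

γ = 1/√(1 − 0.5529²) = 1.20012
E = γm₀c² = 1.20012 × 939.6 MeV = 1128 MeV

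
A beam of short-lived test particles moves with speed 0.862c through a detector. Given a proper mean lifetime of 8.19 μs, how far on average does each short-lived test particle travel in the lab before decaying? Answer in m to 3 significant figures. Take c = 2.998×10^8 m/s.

d ≈ 4180 m

γ = 1/√(1 − 0.862²) = 1.9727
Dilated lifetime: Δt = γτ₀ = 1.9727 × 8.19 μs = 16.157 μs
d = vΔt = 0.862c × 16.157 μs = 2.5843×10^8 m/s × 1.6157×10^-5 s = 4180 m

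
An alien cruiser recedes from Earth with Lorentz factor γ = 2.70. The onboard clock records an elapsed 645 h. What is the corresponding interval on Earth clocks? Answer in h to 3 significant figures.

Δt ≈ 1740 h

γ = 2.70 (given)
Time dilation: Δt = γτ₀ = 2.70 × 645 h = 1740 h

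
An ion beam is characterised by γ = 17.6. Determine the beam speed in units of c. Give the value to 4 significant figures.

β = √(1 − 1/γ²) = √(1 − 1/17.6²) = √(0.996772) = 0.9984

β ≈ 0.9984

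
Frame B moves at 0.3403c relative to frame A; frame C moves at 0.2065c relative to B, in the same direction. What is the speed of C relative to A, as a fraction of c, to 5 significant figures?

Compose boost 2: (0.2065 + 0.3403)/(1 + 0.2065×0.3403) = 0.54680/1.070272 = 0.51090

u ≈ 0.51090c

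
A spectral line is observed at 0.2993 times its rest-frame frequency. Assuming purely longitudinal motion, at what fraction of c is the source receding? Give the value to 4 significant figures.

f_obs/f_src = √((1−β)/(1+β)) = 0.2993  ⇒  (1−β)/(1+β) = 0.0895805
β = |1 − D²|/(1 + D²) = |1 − 0.0895805|/(1 + 0.0895805) = 0.8356

β ≈ 0.8356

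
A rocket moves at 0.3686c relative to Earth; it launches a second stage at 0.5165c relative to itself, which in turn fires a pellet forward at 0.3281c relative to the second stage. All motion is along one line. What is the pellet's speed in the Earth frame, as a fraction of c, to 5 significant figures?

Compose boost 2: (0.5165 + 0.3686)/(1 + 0.5165×0.3686) = 0.88510/1.190382 = 0.7435429
Compose boost 3: (0.3281 + 0.7435429)/(1 + 0.3281×0.7435429) = 1.071643/1.243956 = 0.86148

u ≈ 0.86148c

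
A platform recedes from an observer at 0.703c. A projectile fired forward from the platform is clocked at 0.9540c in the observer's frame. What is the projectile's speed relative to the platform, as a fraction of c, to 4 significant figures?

u' ≈ 0.7621c

Inverse velocity addition: u' = (u − v)/(1 − uv/c²)
= (0.9540 − 0.703)/(1 − 0.9540×0.703) = 0.2510/0.329338 = 0.7621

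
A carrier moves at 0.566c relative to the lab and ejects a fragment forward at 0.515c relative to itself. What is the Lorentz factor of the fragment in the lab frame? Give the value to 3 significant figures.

u_lab = (0.515 + 0.566)/(1 + 0.515×0.566) = 1.081/1.29149 = 0.837018
γ = 1/√(1 − 0.837018²) = 1.83

γ ≈ 1.83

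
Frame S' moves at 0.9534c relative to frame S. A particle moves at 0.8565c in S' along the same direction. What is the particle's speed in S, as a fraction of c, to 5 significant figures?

u ≈ 0.99632c

Relativistic velocity addition: u = (u' + v)/(1 + u'v/c²)
= (0.8565 + 0.9534)/(1 + 0.8565×0.9534) = 1.8099/1.816587 = 0.99632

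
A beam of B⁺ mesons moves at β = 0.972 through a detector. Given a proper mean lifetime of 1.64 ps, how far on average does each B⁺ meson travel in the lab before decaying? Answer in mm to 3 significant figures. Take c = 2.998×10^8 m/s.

γ = 1/√(1 − 0.972²) = 4.2557
Dilated lifetime: Δt = γτ₀ = 4.2557 × 1.64 ps = 6.9793 ps
d = vΔt = 0.972c × 6.9793 ps = 2.9141×10^8 m/s × 6.9793×10^-12 s = 2.03 mm

d ≈ 2.03 mm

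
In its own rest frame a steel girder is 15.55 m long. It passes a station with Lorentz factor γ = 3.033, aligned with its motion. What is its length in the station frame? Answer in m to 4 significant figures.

L ≈ 5.127 m

γ = 3.033 (given)
Length contraction: L = L₀/γ = 15.55/3.033 = 5.127 m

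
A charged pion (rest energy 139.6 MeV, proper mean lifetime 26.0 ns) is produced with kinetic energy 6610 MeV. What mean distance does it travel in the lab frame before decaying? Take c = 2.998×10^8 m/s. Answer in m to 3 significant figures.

d ≈ 377 m

γ = 1 + K/(m₀c²) = 1 + 6610/139.6 = 48.350
β = √(1 − 1/γ²) = 0.99979
Dilated lifetime: γτ₀ = 48.350 × 26.0 ns = 1257.1 ns
d = βc·γτ₀ = 0.99979 × (2.998×10^8 m/s) × 1.2571×10^-6 s = 377 m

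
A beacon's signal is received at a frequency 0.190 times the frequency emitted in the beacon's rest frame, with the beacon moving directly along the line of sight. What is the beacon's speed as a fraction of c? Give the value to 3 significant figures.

f_obs/f_src = √((1−β)/(1+β)) = 0.190  ⇒  (1−β)/(1+β) = 0.036100
β = |1 − D²|/(1 + D²) = |1 − 0.036100|/(1 + 0.036100) = 0.930

β ≈ 0.930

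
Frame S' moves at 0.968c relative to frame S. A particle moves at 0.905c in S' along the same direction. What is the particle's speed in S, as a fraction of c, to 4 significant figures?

Relativistic velocity addition: u = (u' + v)/(1 + u'v/c²)
= (0.905 + 0.968)/(1 + 0.905×0.968) = 1.873/1.87604 = 0.9984

u ≈ 0.9984c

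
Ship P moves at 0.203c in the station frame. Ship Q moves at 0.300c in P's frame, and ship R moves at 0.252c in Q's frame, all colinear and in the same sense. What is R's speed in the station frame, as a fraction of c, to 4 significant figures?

u ≈ 0.6486c

Compose boost 2: (0.300 + 0.203)/(1 + 0.300×0.203) = 0.5030/1.06090 = 0.474126
Compose boost 3: (0.252 + 0.474126)/(1 + 0.252×0.474126) = 0.726126/1.11948 = 0.6486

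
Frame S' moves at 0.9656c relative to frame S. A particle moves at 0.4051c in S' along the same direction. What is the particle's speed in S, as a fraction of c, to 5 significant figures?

Relativistic velocity addition: u = (u' + v)/(1 + u'v/c²)
= (0.4051 + 0.9656)/(1 + 0.4051×0.9656) = 1.3707/1.391165 = 0.98529

u ≈ 0.98529c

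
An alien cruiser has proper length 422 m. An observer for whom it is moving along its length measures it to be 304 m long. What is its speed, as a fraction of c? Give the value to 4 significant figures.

β ≈ 0.6936

γ = L₀/L = 422/304 = 1.38816
β = √(1 − 1/γ²) = 0.6936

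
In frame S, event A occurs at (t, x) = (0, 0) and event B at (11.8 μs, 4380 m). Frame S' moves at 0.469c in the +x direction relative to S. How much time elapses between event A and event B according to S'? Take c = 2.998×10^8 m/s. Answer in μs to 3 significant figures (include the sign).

Δt' ≈ 5.60 μs

γ = 1/√(1 − 0.469²) = 1.1322
Δt' = γ(Δt − vΔx/c²) = 1.1322 × (11.8 μs − 0.469×4380 m / (2.998×10^8 m/s))
= 1.1322 × (4.9480 μs) = 5.60 μs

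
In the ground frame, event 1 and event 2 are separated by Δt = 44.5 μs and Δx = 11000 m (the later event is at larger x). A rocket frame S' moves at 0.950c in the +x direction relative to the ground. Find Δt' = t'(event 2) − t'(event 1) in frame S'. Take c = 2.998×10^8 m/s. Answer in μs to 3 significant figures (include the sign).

γ = 1/√(1 − 0.950²) = 3.2026
Δt' = γ(Δt − vΔx/c²) = 3.2026 × (44.5 μs − 0.950×11000 m / (2.998×10^8 m/s))
= 3.2026 × (9.6434 μs) = 30.9 μs

Δt' ≈ 30.9 μs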